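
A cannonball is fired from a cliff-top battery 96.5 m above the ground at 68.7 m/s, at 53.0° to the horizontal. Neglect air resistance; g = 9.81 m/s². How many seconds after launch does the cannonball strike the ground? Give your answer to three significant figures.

Vertical component: v_y = 68.7 sin 53.0° = 54.87 m/s.
Taking up as positive with launch at y = 96.5 m, landing at y = 0: 0 = 96.5 + 54.87 t − ½(9.81) t².
Solving 4.905 t² − 54.87 t − 96.5 = 0 gives t = [54.87 + √(54.87² + 4·4.905·96.5)] / 9.810 = 12.7 s.

12.7 s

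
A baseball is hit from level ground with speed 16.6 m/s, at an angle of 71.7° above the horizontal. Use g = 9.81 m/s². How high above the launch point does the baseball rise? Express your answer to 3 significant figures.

Vertical component of launch velocity: v_y = 16.6 sin 71.7° = 15.76 m/s.
At the highest point the vertical velocity is zero, so v_y² = 2 g h_max.
h_max = (15.76)² / (2 × 9.81) = 248.4 / 19.62 = 12.7 m.

12.7 m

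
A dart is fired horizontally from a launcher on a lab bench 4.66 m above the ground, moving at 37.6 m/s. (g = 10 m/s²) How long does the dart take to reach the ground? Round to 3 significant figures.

The horizontal speed doesn't affect the fall. With v_y0 = 0, h = ½ g t².
t = √(2 × 4.66 / 10) = √0.9320 = 0.965 s.

0.965 s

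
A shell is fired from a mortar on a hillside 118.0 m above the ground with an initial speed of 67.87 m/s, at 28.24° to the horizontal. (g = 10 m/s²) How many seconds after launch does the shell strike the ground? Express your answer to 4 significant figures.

9.035 s

Vertical component: v_y = 67.87 sin 28.24° = 32.114 m/s.
Taking up as positive with launch at y = 118.0 m, landing at y = 0: 0 = 118.0 + 32.114 t − ½(10) t².
Solving 5.000 t² − 32.114 t − 118.0 = 0 gives t = [32.114 + √(32.114² + 4·5.000·118.0)] / 10.00 = 9.035 s.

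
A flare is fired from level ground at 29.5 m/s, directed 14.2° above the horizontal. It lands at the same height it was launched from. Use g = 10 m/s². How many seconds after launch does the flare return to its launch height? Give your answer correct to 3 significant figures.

1.45 s

Vertical component: v_y = 29.5 sin 14.2° = 7.237 m/s.
For a projectile landing at launch height, time of flight is t = 2 v_y / g = 2 × 7.237 / 10 = 1.45 s.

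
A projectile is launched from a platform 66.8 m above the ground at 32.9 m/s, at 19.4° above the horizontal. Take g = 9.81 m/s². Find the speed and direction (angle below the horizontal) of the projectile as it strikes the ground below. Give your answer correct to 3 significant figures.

48.9 m/s at 50.6° below the horizontal

v_x = 32.9 cos 19.4° = 31.03 m/s (constant).
|v_y| at impact = √((10.93)² + 2×9.81×66.8) = 37.82 m/s.
Speed = √(31.03² + 37.82²) = 48.9 m/s; angle = arctan(37.82/31.03) = 50.6° below horizontal.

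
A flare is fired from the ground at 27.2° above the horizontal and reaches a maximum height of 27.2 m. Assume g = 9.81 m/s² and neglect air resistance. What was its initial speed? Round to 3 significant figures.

50.5 m/s

At maximum height v_y = 0, so (v₀ sin θ)² = 2 g H.
v₀ sin 27.2° = √(2 × 9.81 × 27.2) = 23.10 m/s.
v₀ = 23.10 / sin 27.2° = 23.10 / 0.4571 = 50.5 m/s.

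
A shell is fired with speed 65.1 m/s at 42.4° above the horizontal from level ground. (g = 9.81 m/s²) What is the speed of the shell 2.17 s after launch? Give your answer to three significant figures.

v_x = 65.1 cos 42.4° = 48.07 m/s (constant).
v_y(t) = 65.1 sin 42.4° − g t = 43.90 − 9.81 × 2.17 = 22.61 m/s.
Speed = √(v_x² + v_y²) = √(2311 + 511.2) = 53.1 m/s.

53.1 m/s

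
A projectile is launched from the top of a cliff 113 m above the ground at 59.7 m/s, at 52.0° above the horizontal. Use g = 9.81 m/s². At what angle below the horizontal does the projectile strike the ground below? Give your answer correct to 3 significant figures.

61.1°

v_x = 59.7 cos 52.0° = 36.75 m/s.
At impact |v_y| = √(v_y0² + 2 g h) = √(47.04² + 2×9.81×113) = 66.56 m/s.
Angle below horizontal = arctan(|v_y| / v_x) = arctan(66.56 / 36.75) = 61.1°.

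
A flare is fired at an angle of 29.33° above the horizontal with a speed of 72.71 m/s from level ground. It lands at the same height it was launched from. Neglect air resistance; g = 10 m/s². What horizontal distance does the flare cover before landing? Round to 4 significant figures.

451.5 m

Components: v_x = 72.71 cos 29.33° = 63.390 m/s, v_y = 72.71 sin 29.33° = 35.616 m/s.
Time of flight (same landing height): t = 2 v_y / g = 2 × 35.616 / 10 = 7.1232 s.
Range: R = v_x · t = 63.390 × 7.1232 = 451.5 m.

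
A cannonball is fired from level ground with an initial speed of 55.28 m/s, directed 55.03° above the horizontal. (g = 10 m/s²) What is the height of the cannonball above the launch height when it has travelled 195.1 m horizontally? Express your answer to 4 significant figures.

89.35 m

v_x = 55.28 cos 55.03° = 31.684 m/s, v_y0 = 55.28 sin 55.03° = 45.299 m/s.
Time to reach x = 195.1 m: t = x / v_x = 195.1 / 31.684 = 6.1577 s.
y = v_y0 t − ½ g t² = 45.299×6.1577 − 5.000×6.1577² = 89.35 m.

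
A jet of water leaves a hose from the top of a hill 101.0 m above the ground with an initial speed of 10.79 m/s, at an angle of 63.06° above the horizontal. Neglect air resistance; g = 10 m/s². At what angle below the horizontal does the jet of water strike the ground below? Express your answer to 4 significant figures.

v_x = 10.79 cos 63.06° = 4.8885 m/s.
At impact |v_y| = √(v_y0² + 2 g h) = √(9.6191² + 2×10×101.0) = 45.962 m/s.
Angle below horizontal = arctan(|v_y| / v_x) = arctan(45.962 / 4.8885) = 83.93°.

83.93°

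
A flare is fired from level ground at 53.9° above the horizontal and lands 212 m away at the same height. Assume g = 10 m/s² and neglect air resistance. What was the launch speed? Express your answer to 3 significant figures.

47.2 m/s

On level ground, R = v₀² sin(2θ) / g, so v₀ = √(R g / sin 2θ).
sin(2 × 53.9°) = 0.9521.
v₀ = √(212 × 10 / 0.9521) = √2227 = 47.2 m/s.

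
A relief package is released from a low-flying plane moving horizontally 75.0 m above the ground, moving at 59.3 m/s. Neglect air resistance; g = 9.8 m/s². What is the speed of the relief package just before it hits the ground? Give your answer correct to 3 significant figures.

70.6 m/s

Fall time: t = √(2 × 75.0 / 9.8) = 3.912 s.
At impact: v_x = 59.3 m/s (unchanged), v_y = g t = 9.8 × 3.912 = 38.34 m/s.
Speed = √(v_x² + v_y²) = √(3516 + 1470) = 70.6 m/s.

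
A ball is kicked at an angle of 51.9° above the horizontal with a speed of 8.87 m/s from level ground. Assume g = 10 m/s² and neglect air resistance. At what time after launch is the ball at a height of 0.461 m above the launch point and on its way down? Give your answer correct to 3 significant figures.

v_y0 = 8.87 sin 51.9° = 6.980 m/s.
Set y = v_y0 t − ½ g t² = 0.461: 5.000 t² − 6.980 t + 0.461 = 0.
t = [6.980 ± √(48.72 − 9.220)] / 10 = (6.980 ± 6.285) / 10, giving t = 0.0695 s or t = 1.33 s.
On the way down corresponds to the larger root: t = 1.33 s.

1.33 s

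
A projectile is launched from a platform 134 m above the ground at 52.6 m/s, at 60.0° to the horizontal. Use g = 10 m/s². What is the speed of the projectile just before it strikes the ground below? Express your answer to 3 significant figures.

73.8 m/s

v_x = 52.6 cos 60.0° = 26.30 m/s is unchanged throughout.
For the vertical component, v_y² = v_y0² + 2 g h = (45.55)² + 2×10×134 = 4755, so |v_y| = 68.96 m/s.
Impact speed = √(v_x² + v_y²) = √(691.7 + 4755) = 73.8 m/s.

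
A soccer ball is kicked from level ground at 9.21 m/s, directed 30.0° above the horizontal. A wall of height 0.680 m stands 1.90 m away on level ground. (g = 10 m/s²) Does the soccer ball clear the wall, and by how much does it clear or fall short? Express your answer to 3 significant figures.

Yes — it clears the wall by 0.133 m.

v_x = 9.21 cos 30.0° = 7.976 m/s; v_y0 = 9.21 sin 30.0° = 4.605 m/s.
Time to reach the wall: t = 1.90 / 7.976 = 0.2382 s.
Height at that point: y = 4.605×0.2382 − 5.000×0.2382² = 0.8132 m.
That is 0.8132 − 0.680 = 0.133 m above the top of the wall, so the soccer ball clears it.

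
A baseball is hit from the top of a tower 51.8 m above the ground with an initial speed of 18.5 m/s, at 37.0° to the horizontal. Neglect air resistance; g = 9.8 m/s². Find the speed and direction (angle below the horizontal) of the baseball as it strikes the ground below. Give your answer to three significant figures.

36.8 m/s at 66.4° below the horizontal

v_x = 18.5 cos 37.0° = 14.77 m/s (constant).
|v_y| at impact = √((11.13)² + 2×9.8×51.8) = 33.75 m/s.
Speed = √(14.77² + 33.75²) = 36.8 m/s; angle = arctan(33.75/14.77) = 66.4° below horizontal.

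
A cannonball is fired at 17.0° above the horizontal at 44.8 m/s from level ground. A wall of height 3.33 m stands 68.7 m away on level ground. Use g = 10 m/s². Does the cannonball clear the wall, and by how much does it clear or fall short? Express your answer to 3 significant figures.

Yes — it clears the wall by 4.82 m.

v_x = 44.8 cos 17.0° = 42.84 m/s; v_y0 = 44.8 sin 17.0° = 13.10 m/s.
Time to reach the wall: t = 68.7 / 42.84 = 1.604 s.
Height at that point: y = 13.10×1.604 − 5.000×1.604² = 8.148 m.
That is 8.148 − 3.33 = 4.82 m above the top of the wall, so the cannonball clears it.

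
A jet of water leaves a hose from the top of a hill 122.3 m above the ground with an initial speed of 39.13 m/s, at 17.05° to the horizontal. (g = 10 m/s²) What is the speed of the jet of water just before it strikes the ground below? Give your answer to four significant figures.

63.06 m/s

v_x = 39.13 cos 17.05° = 37.410 m/s is unchanged throughout.
For the vertical component, v_y² = v_y0² + 2 g h = (11.473)² + 2×10×122.3 = 2577.6, so |v_y| = 50.770 m/s.
Impact speed = √(v_x² + v_y²) = √(1399.5 + 2577.6) = 63.06 m/s.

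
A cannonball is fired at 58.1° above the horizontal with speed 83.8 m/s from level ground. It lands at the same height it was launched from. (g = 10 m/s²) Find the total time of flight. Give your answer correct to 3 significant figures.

14.2 s

Vertical component: v_y = 83.8 sin 58.1° = 71.14 m/s.
For a projectile landing at launch height, time of flight is t = 2 v_y / g = 2 × 71.14 / 10 = 14.2 s.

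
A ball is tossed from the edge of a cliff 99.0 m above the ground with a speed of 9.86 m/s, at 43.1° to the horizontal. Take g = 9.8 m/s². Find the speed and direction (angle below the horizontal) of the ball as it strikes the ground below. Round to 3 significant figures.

45.1 m/s at 80.8° below the horizontal

v_x = 9.86 cos 43.1° = 7.199 m/s (constant).
|v_y| at impact = √((6.737)² + 2×9.8×99.0) = 44.56 m/s.
Speed = √(7.199² + 44.56²) = 45.1 m/s; angle = arctan(44.56/7.199) = 80.8° below horizontal.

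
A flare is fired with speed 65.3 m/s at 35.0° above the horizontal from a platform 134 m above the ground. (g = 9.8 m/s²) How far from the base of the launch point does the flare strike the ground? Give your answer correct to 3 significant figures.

Components: v_x = 65.3 cos 35.0° = 53.49 m/s, v_y = 65.3 sin 35.0° = 37.45 m/s.
Vertical: 0 = 134 + 37.45 t − ½(9.8) t² ⇒ 4.900 t² − 37.45 t − 134 = 0.
t = [37.45 + √(1403 + 2626)] / 9.800 = 10.30 s.
Horizontal: R = v_x · t = 53.49 × 10.30 = 551 m.

551 m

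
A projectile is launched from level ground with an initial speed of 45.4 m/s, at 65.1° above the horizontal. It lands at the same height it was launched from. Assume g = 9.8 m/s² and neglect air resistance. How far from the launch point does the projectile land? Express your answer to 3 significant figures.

161 m

Components: v_x = 45.4 cos 65.1° = 19.12 m/s, v_y = 45.4 sin 65.1° = 41.18 m/s.
Time of flight (same landing height): t = 2 v_y / g = 2 × 41.18 / 9.8 = 8.404 s.
Range: R = v_x · t = 19.12 × 8.404 = 161 m.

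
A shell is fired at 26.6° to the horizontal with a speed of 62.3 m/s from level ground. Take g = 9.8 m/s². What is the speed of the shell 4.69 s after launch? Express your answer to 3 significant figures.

v_x = 62.3 cos 26.6° = 55.71 m/s (constant).
v_y(t) = 62.3 sin 26.6° − g t = 27.90 − 9.8 × 4.69 = -18.06 m/s.
Speed = √(v_x² + v_y²) = √(3104 + 326.2) = 58.6 m/s.

58.6 m/s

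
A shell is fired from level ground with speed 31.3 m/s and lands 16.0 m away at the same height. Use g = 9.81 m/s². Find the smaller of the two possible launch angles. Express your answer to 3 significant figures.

Level-ground range: R = v₀² sin(2θ)/g ⇒ sin 2θ = R g / v₀² = 16.0×9.81/31.3² = 0.1602.
2θ = arcsin(0.1602) = 9.219° or 180° − 9.219° = 170.781°.
So θ = 4.61° or θ = 85.4°.

4.61°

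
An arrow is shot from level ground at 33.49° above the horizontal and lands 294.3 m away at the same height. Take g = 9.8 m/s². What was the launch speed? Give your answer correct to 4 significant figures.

On level ground, R = v₀² sin(2θ) / g, so v₀ = √(R g / sin 2θ).
sin(2 × 33.49°) = 0.9204.
v₀ = √(294.3 × 9.8 / 0.9204) = √3133.6 = 55.98 m/s.

55.98 m/s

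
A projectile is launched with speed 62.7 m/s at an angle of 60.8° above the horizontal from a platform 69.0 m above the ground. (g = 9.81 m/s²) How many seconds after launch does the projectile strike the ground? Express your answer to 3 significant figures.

12.3 s

Vertical component: v_y = 62.7 sin 60.8° = 54.73 m/s.
Taking up as positive with launch at y = 69.0 m, landing at y = 0: 0 = 69.0 + 54.73 t − ½(9.81) t².
Solving 4.905 t² − 54.73 t − 69.0 = 0 gives t = [54.73 + √(54.73² + 4·4.905·69.0)] / 9.810 = 12.3 s.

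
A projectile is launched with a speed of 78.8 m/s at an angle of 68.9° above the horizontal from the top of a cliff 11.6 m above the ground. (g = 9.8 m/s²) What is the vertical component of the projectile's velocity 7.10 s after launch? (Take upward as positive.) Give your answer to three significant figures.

3.94 m/s

Initial vertical component: v_y0 = 78.8 sin 68.9° = 73.52 m/s.
v_y(t) = v_y0 − g t = 73.52 − 9.8 × 7.10 = 3.94 m/s.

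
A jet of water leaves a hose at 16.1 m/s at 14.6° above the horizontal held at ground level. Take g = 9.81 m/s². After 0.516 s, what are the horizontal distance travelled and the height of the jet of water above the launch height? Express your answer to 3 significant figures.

v_x = 16.1 cos 14.6° = 15.58 m/s; v_y0 = 16.1 sin 14.6° = 4.058 m/s.
x = v_x t = 15.58 × 0.516 = 8.04 m.
y = v_y0 t − ½ g t² = 4.058×0.516 − 4.905×0.516² = 0.788 m.

x = 8.04 m, y = 0.788 m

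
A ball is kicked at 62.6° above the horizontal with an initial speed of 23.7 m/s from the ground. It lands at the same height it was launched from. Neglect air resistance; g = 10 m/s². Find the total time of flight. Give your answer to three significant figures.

Vertical component: v_y = 23.7 sin 62.6° = 21.04 m/s.
For a projectile landing at launch height, time of flight is t = 2 v_y / g = 2 × 21.04 / 10 = 4.21 s.

4.21 s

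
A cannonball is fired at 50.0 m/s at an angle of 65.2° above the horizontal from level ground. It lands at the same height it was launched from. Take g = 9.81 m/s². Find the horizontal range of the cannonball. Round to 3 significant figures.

194 m

For level ground, R = v₀² sin(2θ) / g.
sin(2 × 65.2°) = sin 130.4° = 0.7615.
R = (50.0)² × 0.7615 / 9.81 = 194 m.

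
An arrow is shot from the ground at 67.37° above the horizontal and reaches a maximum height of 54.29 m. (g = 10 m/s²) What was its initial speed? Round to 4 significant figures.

At maximum height v_y = 0, so (v₀ sin θ)² = 2 g H.
v₀ sin 67.37° = √(2 × 10 × 54.29) = 32.951 m/s.
v₀ = 32.951 / sin 67.37° = 32.951 / 0.9230 = 35.70 m/s.

35.70 m/s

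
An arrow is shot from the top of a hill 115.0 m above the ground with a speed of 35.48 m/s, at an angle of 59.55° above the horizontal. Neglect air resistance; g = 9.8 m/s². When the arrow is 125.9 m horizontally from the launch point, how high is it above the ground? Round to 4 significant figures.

88.93 m

v_x = 35.48 cos 59.55° = 17.981 m/s, v_y0 = 35.48 sin 59.55° = 30.586 m/s.
Time to reach x = 125.9 m: t = x / v_x = 125.9 / 17.981 = 7.0018 s.
y = 115.0 + v_y0 t − ½ g t² = 115.0 + 30.586×7.0018 − 4.900×7.0018² = 88.93 m.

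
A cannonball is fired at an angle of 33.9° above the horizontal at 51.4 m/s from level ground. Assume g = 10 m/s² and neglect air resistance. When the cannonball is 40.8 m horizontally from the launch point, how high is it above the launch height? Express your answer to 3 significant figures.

v_x = 51.4 cos 33.9° = 42.66 m/s, v_y0 = 51.4 sin 33.9° = 28.67 m/s.
Time to reach x = 40.8 m: t = x / v_x = 40.8 / 42.66 = 0.9564 s.
y = v_y0 t − ½ g t² = 28.67×0.9564 − 5.000×0.9564² = 22.8 m.

22.8 m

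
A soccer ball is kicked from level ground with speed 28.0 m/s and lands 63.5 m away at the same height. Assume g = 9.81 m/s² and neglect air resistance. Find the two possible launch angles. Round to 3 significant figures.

26.3° and 63.7°

Level-ground range: R = v₀² sin(2θ)/g ⇒ sin 2θ = R g / v₀² = 63.5×9.81/28.0² = 0.7946.
2θ = arcsin(0.7946) = 52.62° or 180° − 52.62° = 127.38°.
So θ = 26.3° or θ = 63.7°.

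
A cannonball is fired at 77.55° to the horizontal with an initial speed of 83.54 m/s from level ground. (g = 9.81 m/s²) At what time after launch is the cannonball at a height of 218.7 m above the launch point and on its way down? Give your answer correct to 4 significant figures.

v_y0 = 83.54 sin 77.55° = 81.576 m/s.
Set y = v_y0 t − ½ g t² = 218.7: 4.905 t² − 81.576 t + 218.7 = 0.
t = [81.576 ± √(6654.6 − 4290.9)] / 9.81 = (81.576 ± 48.618) / 9.81, giving t = 3.360 s or t = 13.27 s.
On the way down corresponds to the larger root: t = 13.27 s.

13.27 s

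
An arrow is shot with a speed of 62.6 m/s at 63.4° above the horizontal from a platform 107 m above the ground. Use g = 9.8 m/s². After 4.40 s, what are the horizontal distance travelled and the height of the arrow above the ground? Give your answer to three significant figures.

v_x = 62.6 cos 63.4° = 28.03 m/s; v_y0 = 62.6 sin 63.4° = 55.97 m/s.
x = v_x t = 28.03 × 4.40 = 123 m.
y = 107 + v_y0 t − ½ g t² = 258 m.

x = 123 m, y = 258 m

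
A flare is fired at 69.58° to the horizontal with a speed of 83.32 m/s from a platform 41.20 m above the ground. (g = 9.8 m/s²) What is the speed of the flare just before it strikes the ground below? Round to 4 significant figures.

v_x = 83.32 cos 69.58° = 29.070 m/s is unchanged throughout.
For the vertical component, v_y² = v_y0² + 2 g h = (78.084)² + 2×9.8×41.20 = 6904.6, so |v_y| = 83.094 m/s.
Impact speed = √(v_x² + v_y²) = √(845.06 + 6904.6) = 88.03 m/s.

88.03 m/s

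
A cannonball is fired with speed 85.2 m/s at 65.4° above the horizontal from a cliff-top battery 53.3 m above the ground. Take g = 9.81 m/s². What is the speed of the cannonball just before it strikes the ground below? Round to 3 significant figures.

v_x = 85.2 cos 65.4° = 35.47 m/s is unchanged throughout.
For the vertical component, v_y² = v_y0² + 2 g h = (77.47)² + 2×9.81×53.3 = 7047, so |v_y| = 83.95 m/s.
Impact speed = √(v_x² + v_y²) = √(1258 + 7047) = 91.1 m/s.

91.1 m/s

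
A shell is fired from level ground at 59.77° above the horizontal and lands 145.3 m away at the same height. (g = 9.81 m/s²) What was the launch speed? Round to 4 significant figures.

40.48 m/s

On level ground, R = v₀² sin(2θ) / g, so v₀ = √(R g / sin 2θ).
sin(2 × 59.77°) = 0.8700.
v₀ = √(145.3 × 9.81 / 0.8700) = √1638.4 = 40.48 m/s.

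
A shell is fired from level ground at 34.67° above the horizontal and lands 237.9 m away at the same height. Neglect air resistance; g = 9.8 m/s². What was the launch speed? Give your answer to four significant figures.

49.92 m/s

On level ground, R = v₀² sin(2θ) / g, so v₀ = √(R g / sin 2θ).
sin(2 × 34.67°) = 0.9357.
v₀ = √(237.9 × 9.8 / 0.9357) = √2491.6 = 49.92 m/s.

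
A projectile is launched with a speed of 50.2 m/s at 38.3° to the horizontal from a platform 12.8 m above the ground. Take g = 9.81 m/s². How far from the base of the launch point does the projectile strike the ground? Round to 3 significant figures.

Components: v_x = 50.2 cos 38.3° = 39.40 m/s, v_y = 50.2 sin 38.3° = 31.11 m/s.
Vertical: 0 = 12.8 + 31.11 t − ½(9.81) t² ⇒ 4.905 t² − 31.11 t − 12.8 = 0.
t = [31.11 + √(967.8 + 251.1)] / 9.810 = 6.730 s.
Horizontal: R = v_x · t = 39.40 × 6.730 = 265 m.

265 m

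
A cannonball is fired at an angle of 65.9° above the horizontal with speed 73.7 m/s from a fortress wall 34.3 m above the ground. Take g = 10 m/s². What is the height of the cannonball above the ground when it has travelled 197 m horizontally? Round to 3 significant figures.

v_x = 73.7 cos 65.9° = 30.09 m/s, v_y0 = 73.7 sin 65.9° = 67.28 m/s.
Time to reach x = 197 m: t = x / v_x = 197 / 30.09 = 6.547 s.
y = 34.3 + v_y0 t − ½ g t² = 34.3 + 67.28×6.547 − 5.000×6.547² = 260 m.

260 m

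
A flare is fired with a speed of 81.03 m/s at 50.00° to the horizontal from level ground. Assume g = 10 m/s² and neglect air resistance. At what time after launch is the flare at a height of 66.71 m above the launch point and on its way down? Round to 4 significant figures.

11.23 s

v_y0 = 81.03 sin 50.00° = 62.073 m/s.
Set y = v_y0 t − ½ g t² = 66.71: 5.000 t² − 62.073 t + 66.71 = 0.
t = [62.073 ± √(3853.1 − 1334.2)] / 10 = (62.073 ± 50.189) / 10, giving t = 1.188 s or t = 11.23 s.
On the way down corresponds to the larger root: t = 11.23 s.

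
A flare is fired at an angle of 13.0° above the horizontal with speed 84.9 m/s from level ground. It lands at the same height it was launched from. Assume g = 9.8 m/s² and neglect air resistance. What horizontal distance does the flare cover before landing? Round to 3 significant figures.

For level ground, R = v₀² sin(2θ) / g.
sin(2 × 13.0°) = sin 26.00° = 0.4384.
R = (84.9)² × 0.4384 / 9.8 = 322 m.

322 m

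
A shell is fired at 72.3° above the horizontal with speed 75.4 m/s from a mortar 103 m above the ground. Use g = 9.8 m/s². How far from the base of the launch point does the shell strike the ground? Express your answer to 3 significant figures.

366 m

Components: v_x = 75.4 cos 72.3° = 22.92 m/s, v_y = 75.4 sin 72.3° = 71.83 m/s.
Vertical: 0 = 103 + 71.83 t − ½(9.8) t² ⇒ 4.900 t² − 71.83 t − 103 = 0.
t = [71.83 + √(5160 + 2019)] / 9.800 = 15.98 s.
Horizontal: R = v_x · t = 22.92 × 15.98 = 366 m.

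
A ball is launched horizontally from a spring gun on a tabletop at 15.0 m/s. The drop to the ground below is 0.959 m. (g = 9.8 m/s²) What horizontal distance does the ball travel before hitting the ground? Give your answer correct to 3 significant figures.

6.64 m

Initial vertical velocity is zero, so the fall time comes from h = ½ g t²: t = √(2 × 0.959 / 9.8) = 0.4424 s.
Horizontal motion is uniform at 15.0 m/s, so x = 15.0 × 0.4424 = 6.64 m.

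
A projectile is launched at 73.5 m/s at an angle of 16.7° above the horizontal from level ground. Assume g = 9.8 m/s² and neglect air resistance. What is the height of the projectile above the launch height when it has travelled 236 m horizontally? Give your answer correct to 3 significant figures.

15.7 m

v_x = 73.5 cos 16.7° = 70.40 m/s, v_y0 = 73.5 sin 16.7° = 21.12 m/s.
Time to reach x = 236 m: t = x / v_x = 236 / 70.40 = 3.352 s.
y = v_y0 t − ½ g t² = 21.12×3.352 − 4.900×3.352² = 15.7 m.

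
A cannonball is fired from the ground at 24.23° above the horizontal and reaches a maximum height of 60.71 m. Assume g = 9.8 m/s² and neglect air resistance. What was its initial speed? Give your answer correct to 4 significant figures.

84.05 m/s

At maximum height v_y = 0, so (v₀ sin θ)² = 2 g H.
v₀ sin 24.23° = √(2 × 9.8 × 60.71) = 34.495 m/s.
v₀ = 34.495 / sin 24.23° = 34.495 / 0.4104 = 84.05 m/s.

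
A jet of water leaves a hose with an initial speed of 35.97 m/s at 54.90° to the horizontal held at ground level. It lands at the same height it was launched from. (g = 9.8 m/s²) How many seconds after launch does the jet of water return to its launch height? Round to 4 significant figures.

6.006 s

Vertical component: v_y = 35.97 sin 54.90° = 29.429 m/s.
For a projectile landing at launch height, time of flight is t = 2 v_y / g = 2 × 29.429 / 9.8 = 6.006 s.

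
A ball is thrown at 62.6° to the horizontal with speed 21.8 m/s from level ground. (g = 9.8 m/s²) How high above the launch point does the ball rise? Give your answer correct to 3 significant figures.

Vertical component of launch velocity: v_y = 21.8 sin 62.6° = 19.35 m/s.
At the highest point the vertical velocity is zero, so v_y² = 2 g h_max.
h_max = (19.35)² / (2 × 9.8) = 374.4 / 19.60 = 19.1 m.

19.1 m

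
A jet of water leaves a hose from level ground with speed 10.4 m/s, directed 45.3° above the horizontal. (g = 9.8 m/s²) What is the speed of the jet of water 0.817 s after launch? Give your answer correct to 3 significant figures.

v_x = 10.4 cos 45.3° = 7.315 m/s (constant).
v_y(t) = 10.4 sin 45.3° − g t = 7.392 − 9.8 × 0.817 = -0.6146 m/s.
Speed = √(v_x² + v_y²) = √(53.51 + 0.3777) = 7.34 m/s.

7.34 m/s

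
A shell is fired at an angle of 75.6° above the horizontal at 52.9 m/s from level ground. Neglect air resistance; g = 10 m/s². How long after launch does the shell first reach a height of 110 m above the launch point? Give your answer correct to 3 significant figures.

3.06 s

v_y0 = 52.9 sin 75.6° = 51.24 m/s.
Set y = v_y0 t − ½ g t² = 110: 5.000 t² − 51.24 t + 110 = 0.
t = [51.24 ± √(2626 − 2200)] / 10 = (51.24 ± 20.64) / 10, giving t = 3.06 s or t = 7.19 s.
The shell is on the way up at the first time, so t = 3.06 s.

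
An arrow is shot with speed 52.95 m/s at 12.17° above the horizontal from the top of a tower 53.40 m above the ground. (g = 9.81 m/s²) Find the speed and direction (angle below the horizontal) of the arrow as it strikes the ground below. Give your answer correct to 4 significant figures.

62.06 m/s at 33.48° below the horizontal

v_x = 52.95 cos 12.17° = 51.760 m/s (constant).
|v_y| at impact = √((11.163)² + 2×9.81×53.40) = 34.239 m/s.
Speed = √(51.760² + 34.239²) = 62.06 m/s; angle = arctan(34.239/51.760) = 33.48° below horizontal.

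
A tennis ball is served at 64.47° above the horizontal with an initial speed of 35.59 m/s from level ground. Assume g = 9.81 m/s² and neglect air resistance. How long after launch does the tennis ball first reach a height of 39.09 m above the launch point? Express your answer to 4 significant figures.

v_y0 = 35.59 sin 64.47° = 32.115 m/s.
Set y = v_y0 t − ½ g t² = 39.09: 4.905 t² − 32.115 t + 39.09 = 0.
t = [32.115 ± √(1031.4 − 766.95)] / 9.81 = (32.115 ± 16.262) / 9.81, giving t = 1.616 s or t = 4.931 s.
The tennis ball is on the way up at the first time, so t = 1.616 s.

1.616 s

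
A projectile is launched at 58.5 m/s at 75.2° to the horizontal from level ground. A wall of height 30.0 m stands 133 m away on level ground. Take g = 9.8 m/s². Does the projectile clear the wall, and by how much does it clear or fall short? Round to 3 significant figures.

Yes — it clears the wall by 85.2 m.

v_x = 58.5 cos 75.2° = 14.94 m/s; v_y0 = 58.5 sin 75.2° = 56.56 m/s.
Time to reach the wall: t = 133 / 14.94 = 8.902 s.
Height at that point: y = 56.56×8.902 − 4.900×8.902² = 115.2 m.
That is 115.2 − 30.0 = 85.2 m above the top of the wall, so the projectile clears it.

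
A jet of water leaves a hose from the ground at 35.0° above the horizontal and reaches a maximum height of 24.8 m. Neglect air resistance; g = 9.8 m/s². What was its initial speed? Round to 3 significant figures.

At maximum height v_y = 0, so (v₀ sin θ)² = 2 g H.
v₀ sin 35.0° = √(2 × 9.8 × 24.8) = 22.05 m/s.
v₀ = 22.05 / sin 35.0° = 22.05 / 0.5736 = 38.4 m/s.

38.4 m/s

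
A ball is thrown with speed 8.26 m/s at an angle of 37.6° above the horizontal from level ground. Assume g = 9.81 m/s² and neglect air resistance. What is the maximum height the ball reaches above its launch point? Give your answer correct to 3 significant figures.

Vertical component of launch velocity: v_y = 8.26 sin 37.6° = 5.040 m/s.
At the highest point the vertical velocity is zero, so v_y² = 2 g h_max.
h_max = (5.040)² / (2 × 9.81) = 25.40 / 19.62 = 1.29 m.

1.29 m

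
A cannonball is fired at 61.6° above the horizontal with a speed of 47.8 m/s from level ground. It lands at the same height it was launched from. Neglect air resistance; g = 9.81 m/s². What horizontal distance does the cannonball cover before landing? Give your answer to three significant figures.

For level ground, R = v₀² sin(2θ) / g.
sin(2 × 61.6°) = sin 123.2° = 0.8368.
R = (47.8)² × 0.8368 / 9.81 = 195 m.

195 m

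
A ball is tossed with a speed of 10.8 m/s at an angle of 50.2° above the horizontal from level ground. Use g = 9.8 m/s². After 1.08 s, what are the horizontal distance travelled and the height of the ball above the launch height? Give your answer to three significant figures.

v_x = 10.8 cos 50.2° = 6.913 m/s; v_y0 = 10.8 sin 50.2° = 8.297 m/s.
x = v_x t = 6.913 × 1.08 = 7.47 m.
y = v_y0 t − ½ g t² = 8.297×1.08 − 4.900×1.08² = 3.25 m.

x = 7.47 m, y = 3.25 m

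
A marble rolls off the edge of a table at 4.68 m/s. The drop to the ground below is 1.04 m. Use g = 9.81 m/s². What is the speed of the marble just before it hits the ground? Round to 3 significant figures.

6.50 m/s

Fall time: t = √(2 × 1.04 / 9.81) = 0.4605 s.
At impact: v_x = 4.68 m/s (unchanged), v_y = g t = 9.81 × 0.4605 = 4.518 m/s.
Speed = √(v_x² + v_y²) = √(21.90 + 20.41) = 6.50 m/s.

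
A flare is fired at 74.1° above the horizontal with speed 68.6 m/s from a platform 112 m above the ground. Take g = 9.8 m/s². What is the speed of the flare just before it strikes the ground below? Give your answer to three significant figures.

83.1 m/s

v_x = 68.6 cos 74.1° = 18.79 m/s is unchanged throughout.
For the vertical component, v_y² = v_y0² + 2 g h = (65.98)² + 2×9.8×112 = 6549, so |v_y| = 80.93 m/s.
Impact speed = √(v_x² + v_y²) = √(353.1 + 6549) = 83.1 m/s.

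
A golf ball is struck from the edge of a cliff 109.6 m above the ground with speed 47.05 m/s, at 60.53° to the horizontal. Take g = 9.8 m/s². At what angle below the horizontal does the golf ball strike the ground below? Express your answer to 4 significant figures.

v_x = 47.05 cos 60.53° = 23.147 m/s.
At impact |v_y| = √(v_y0² + 2 g h) = √(40.962² + 2×9.8×109.6) = 61.855 m/s.
Angle below horizontal = arctan(|v_y| / v_x) = arctan(61.855 / 23.147) = 69.48°.

69.48°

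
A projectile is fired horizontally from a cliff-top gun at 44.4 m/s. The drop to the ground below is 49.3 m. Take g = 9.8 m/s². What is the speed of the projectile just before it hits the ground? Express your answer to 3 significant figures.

Fall time: t = √(2 × 49.3 / 9.8) = 3.172 s.
At impact: v_x = 44.4 m/s (unchanged), v_y = g t = 9.8 × 3.172 = 31.09 m/s.
Speed = √(v_x² + v_y²) = √(1971 + 966.6) = 54.2 m/s.

54.2 m/s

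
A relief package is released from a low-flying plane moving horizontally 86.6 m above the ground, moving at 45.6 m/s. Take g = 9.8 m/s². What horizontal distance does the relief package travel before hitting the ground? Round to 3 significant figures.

192 m

Initial vertical velocity is zero, so the fall time comes from h = ½ g t²: t = √(2 × 86.6 / 9.8) = 4.204 s.
Horizontal motion is uniform at 45.6 m/s, so x = 45.6 × 4.204 = 192 m.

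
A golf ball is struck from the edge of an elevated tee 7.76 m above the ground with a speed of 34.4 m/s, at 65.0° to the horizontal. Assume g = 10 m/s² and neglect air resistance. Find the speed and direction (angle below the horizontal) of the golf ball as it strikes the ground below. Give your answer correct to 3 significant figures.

v_x = 34.4 cos 65.0° = 14.54 m/s (constant).
|v_y| at impact = √((31.18)² + 2×10×7.76) = 33.58 m/s.
Speed = √(14.54² + 33.58²) = 36.6 m/s; angle = arctan(33.58/14.54) = 66.6° below horizontal.

36.6 m/s at 66.6° below the horizontal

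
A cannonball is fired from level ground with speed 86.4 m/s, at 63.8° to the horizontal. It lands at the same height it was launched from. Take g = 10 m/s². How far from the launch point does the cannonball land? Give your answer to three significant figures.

591 m

Components: v_x = 86.4 cos 63.8° = 38.15 m/s, v_y = 86.4 sin 63.8° = 77.52 m/s.
Time of flight (same landing height): t = 2 v_y / g = 2 × 77.52 / 10 = 15.50 s.
Range: R = v_x · t = 38.15 × 15.50 = 591 m.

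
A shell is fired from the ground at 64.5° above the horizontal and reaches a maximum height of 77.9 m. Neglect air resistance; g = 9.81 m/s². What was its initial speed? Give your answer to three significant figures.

43.3 m/s

At maximum height v_y = 0, so (v₀ sin θ)² = 2 g H.
v₀ sin 64.5° = √(2 × 9.81 × 77.9) = 39.09 m/s.
v₀ = 39.09 / sin 64.5° = 39.09 / 0.9026 = 43.3 m/s.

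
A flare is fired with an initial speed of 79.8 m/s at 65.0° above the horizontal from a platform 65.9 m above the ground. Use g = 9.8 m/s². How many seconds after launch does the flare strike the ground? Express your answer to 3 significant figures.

Vertical component: v_y = 79.8 sin 65.0° = 72.32 m/s.
Taking up as positive with launch at y = 65.9 m, landing at y = 0: 0 = 65.9 + 72.32 t − ½(9.8) t².
Solving 4.900 t² − 72.32 t − 65.9 = 0 gives t = [72.32 + √(72.32² + 4·4.900·65.9)] / 9.800 = 15.6 s.

15.6 s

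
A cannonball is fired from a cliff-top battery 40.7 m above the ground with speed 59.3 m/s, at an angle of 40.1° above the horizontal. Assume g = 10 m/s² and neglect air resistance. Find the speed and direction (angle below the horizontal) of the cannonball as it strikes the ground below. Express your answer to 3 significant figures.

65.8 m/s at 46.4° below the horizontal

v_x = 59.3 cos 40.1° = 45.36 m/s (constant).
|v_y| at impact = √((38.20)² + 2×10×40.7) = 47.68 m/s.
Speed = √(45.36² + 47.68²) = 65.8 m/s; angle = arctan(47.68/45.36) = 46.4° below horizontal.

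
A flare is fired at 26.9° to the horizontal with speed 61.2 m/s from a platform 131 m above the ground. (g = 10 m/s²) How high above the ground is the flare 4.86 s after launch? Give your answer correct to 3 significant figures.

147 m

v_y0 = 61.2 sin 26.9° = 27.69 m/s.
y(t) = 131 + v_y0 t − ½ g t² = 131 + 27.69×4.86 − ½×10×4.86² = 147 m.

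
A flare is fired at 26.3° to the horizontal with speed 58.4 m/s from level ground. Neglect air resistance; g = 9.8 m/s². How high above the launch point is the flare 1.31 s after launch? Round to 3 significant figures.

v_y0 = 58.4 sin 26.3° = 25.88 m/s.
y(t) = v_y0 t − ½ g t² = 25.88×1.31 − 4.900×1.31² = 25.5 m.

25.5 m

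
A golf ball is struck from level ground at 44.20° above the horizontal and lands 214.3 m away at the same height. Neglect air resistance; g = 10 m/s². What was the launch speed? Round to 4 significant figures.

On level ground, R = v₀² sin(2θ) / g, so v₀ = √(R g / sin 2θ).
sin(2 × 44.20°) = 0.9996.
v₀ = √(214.3 × 10 / 0.9996) = √2143.9 = 46.30 m/s.

46.30 m/s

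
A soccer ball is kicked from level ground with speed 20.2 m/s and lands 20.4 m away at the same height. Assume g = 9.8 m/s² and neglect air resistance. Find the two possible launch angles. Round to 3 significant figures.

Level-ground range: R = v₀² sin(2θ)/g ⇒ sin 2θ = R g / v₀² = 20.4×9.8/20.2² = 0.4900.
2θ = arcsin(0.4900) = 29.34° or 180° − 29.34° = 150.66°.
So θ = 14.7° or θ = 75.3°.

14.7° and 75.3°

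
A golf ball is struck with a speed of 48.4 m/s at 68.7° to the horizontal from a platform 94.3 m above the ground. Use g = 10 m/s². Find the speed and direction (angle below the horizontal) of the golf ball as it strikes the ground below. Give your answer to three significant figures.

v_x = 48.4 cos 68.7° = 17.58 m/s (constant).
|v_y| at impact = √((45.09)² + 2×10×94.3) = 62.60 m/s.
Speed = √(17.58² + 62.60²) = 65.0 m/s; angle = arctan(62.60/17.58) = 74.3° below horizontal.

65.0 m/s at 74.3° below the horizontal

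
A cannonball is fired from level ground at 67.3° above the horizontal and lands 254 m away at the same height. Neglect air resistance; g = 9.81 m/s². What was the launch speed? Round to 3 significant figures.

On level ground, R = v₀² sin(2θ) / g, so v₀ = √(R g / sin 2θ).
sin(2 × 67.3°) = 0.7120.
v₀ = √(254 × 9.81 / 0.7120) = √3500 = 59.2 m/s.

59.2 m/s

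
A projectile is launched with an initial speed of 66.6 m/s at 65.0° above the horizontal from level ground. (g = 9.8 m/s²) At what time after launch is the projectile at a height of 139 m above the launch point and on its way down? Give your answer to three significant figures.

9.25 s

v_y0 = 66.6 sin 65.0° = 60.36 m/s.
Set y = v_y0 t − ½ g t² = 139: 4.900 t² − 60.36 t + 139 = 0.
t = [60.36 ± √(3643 − 2724)] / 9.8 = (60.36 ± 30.32) / 9.8, giving t = 3.07 s or t = 9.25 s.
On the way down corresponds to the larger root: t = 9.25 s.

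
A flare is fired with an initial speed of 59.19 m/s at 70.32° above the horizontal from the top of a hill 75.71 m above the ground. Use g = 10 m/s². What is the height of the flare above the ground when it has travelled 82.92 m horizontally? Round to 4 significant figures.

v_x = 59.19 cos 70.32° = 19.933 m/s, v_y0 = 59.19 sin 70.32° = 55.733 m/s.
Time to reach x = 82.92 m: t = x / v_x = 82.92 / 19.933 = 4.1599 s.
y = 75.71 + v_y0 t − ½ g t² = 75.71 + 55.733×4.1599 − 5.000×4.1599² = 221.0 m.

221.0 m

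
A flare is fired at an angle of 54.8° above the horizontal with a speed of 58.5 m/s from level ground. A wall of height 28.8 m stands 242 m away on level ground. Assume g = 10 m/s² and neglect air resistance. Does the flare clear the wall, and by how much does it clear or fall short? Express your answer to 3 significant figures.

Yes — it clears the wall by 56.7 m.

v_x = 58.5 cos 54.8° = 33.72 m/s; v_y0 = 58.5 sin 54.8° = 47.80 m/s.
Time to reach the wall: t = 242 / 33.72 = 7.177 s.
Height at that point: y = 47.80×7.177 − 5.000×7.177² = 85.51 m.
That is 85.51 − 28.8 = 56.7 m above the top of the wall, so the flare clears it.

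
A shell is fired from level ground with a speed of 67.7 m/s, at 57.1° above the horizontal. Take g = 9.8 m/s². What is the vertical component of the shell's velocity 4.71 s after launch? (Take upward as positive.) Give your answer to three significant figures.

10.7 m/s

Initial vertical component: v_y0 = 67.7 sin 57.1° = 56.84 m/s.
v_y(t) = v_y0 − g t = 56.84 − 9.8 × 4.71 = 10.7 m/s.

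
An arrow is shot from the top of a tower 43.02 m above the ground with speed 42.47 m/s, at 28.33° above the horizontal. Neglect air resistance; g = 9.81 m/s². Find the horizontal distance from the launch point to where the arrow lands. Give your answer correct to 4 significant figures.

Components: v_x = 42.47 cos 28.33° = 37.383 m/s, v_y = 42.47 sin 28.33° = 20.154 m/s.
Vertical: 0 = 43.02 + 20.154 t − ½(9.81) t² ⇒ 4.905 t² − 20.154 t − 43.02 = 0.
t = [20.154 + √(406.18 + 844.05)] / 9.810 = 5.6588 s.
Horizontal: R = v_x · t = 37.383 × 5.6588 = 211.5 m.

211.5 m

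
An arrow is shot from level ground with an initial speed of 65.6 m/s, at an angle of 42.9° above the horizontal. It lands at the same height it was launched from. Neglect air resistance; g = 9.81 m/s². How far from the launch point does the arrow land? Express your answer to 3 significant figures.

Components: v_x = 65.6 cos 42.9° = 48.05 m/s, v_y = 65.6 sin 42.9° = 44.66 m/s.
Time of flight (same landing height): t = 2 v_y / g = 2 × 44.66 / 9.81 = 9.105 s.
Range: R = v_x · t = 48.05 × 9.105 = 437 m.

437 m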